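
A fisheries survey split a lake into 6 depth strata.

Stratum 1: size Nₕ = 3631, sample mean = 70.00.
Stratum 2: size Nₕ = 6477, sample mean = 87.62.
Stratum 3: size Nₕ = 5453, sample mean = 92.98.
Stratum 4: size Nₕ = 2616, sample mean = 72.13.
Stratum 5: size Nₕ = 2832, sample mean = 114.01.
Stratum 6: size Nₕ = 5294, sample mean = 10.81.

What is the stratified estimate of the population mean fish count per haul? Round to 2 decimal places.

N = 26303; weights Wₕ = Nₕ/N = (0.1380, 0.2462, 0.2073, 0.0995, 0.1077, 0.2013).
x̄_st = Σ Wₕ·x̄ₕ = 0.1380·70.00 + 0.2462·87.62 + 0.2073·92.98 + 0.0995·72.13 + 0.1077·114.01 + 0.2013·10.81 ≈ 72.1401...
→ 72.14.

72.14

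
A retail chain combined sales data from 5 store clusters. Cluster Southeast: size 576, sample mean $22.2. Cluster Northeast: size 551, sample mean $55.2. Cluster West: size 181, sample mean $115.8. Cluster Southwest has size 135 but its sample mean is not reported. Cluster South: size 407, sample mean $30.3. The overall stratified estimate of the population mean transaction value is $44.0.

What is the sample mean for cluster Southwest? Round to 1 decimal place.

36.3

N = 576 + 551 + 181 + 135 + 407 = 1850.
Overall total = μ·N = 44.0·1850 = 81400.
Subtract the known strata: 576·22.2 + 551·55.2 + 181·115.8 + 407·30.3 = 76494.3.
Remaining total for cluster Southwest: 81400 − 76494.3 = 4905.7.
Divide by its size: 4905.7 / 135 = 36.339... → 36.3.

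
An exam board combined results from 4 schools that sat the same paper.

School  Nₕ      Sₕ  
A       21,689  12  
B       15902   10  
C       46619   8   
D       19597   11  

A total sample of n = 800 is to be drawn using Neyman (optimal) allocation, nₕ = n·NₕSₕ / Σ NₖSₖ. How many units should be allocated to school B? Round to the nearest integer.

126

A: NₕSₕ = 21689·12 = 260268
B: NₕSₕ = 15902·10 = 159020
C: NₕSₕ = 46619·8 = 372952
D: NₕSₕ = 19597·11 = 215567
Σ NₕSₕ = 1007807.
n_B = 800·159020/1007807 = 126.231... → 126.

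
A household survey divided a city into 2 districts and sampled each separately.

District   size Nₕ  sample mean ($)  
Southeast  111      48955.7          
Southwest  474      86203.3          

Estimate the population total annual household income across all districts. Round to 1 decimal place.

46294446.9

Southeast: 111·48955.7 = 5434082.7
Southwest: 474·86203.3 = 40860364.2
τ̂ = Σ Nₕx̄ₕ = 46294446.9.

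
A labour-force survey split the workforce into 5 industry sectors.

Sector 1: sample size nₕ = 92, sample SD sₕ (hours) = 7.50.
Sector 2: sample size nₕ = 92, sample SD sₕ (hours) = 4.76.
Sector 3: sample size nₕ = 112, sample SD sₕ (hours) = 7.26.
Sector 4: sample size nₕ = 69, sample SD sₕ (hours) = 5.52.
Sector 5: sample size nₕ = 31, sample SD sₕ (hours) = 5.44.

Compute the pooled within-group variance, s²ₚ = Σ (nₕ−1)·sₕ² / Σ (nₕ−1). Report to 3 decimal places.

Degrees of freedom: 91 + 91 + 111 + 68 + 30 = 391.
Σ(nₕ−1)sₕ² = 91·56.25 + 91·22.6576 + 111·52.7076 + 68·30.4704 + 30·29.5936 = 15990.9304.
s²ₚ = 15990.9304 / 391 = 40.89752... → 40.898.

40.898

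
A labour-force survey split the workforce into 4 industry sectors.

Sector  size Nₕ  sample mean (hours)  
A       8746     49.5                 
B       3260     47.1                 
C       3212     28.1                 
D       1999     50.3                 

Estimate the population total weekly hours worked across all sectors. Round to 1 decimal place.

777279.9

A: 8746·49.5 = 432927
B: 3260·47.1 = 153546
C: 3212·28.1 = 90257.2
D: 1999·50.3 = 100549.7
τ̂ = Σ Nₕx̄ₕ = 777279.9.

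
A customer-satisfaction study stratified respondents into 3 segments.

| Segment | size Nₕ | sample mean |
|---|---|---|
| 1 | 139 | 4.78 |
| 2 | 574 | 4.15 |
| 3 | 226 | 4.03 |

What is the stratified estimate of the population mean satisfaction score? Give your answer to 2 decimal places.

N = 939; weights Wₕ = Nₕ/N = (0.1480, 0.6113, 0.2407).
x̄_st = Σ Wₕ·x̄ₕ = 0.1480·4.78 + 0.6113·4.15 + 0.2407·4.03 ≈ 4.2144...
→ 4.21.

4.21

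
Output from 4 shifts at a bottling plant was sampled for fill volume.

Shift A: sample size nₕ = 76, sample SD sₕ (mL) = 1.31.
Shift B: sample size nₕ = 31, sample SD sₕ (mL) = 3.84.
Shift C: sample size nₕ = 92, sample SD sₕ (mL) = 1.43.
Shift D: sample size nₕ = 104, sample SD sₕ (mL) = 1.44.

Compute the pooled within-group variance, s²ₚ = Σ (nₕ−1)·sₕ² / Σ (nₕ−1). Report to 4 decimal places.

Degrees of freedom: 75 + 30 + 91 + 103 = 299.
Σ(nₕ−1)sₕ² = 75·1.7161 + 30·14.7456 + 91·2.0449 + 103·2.0736 = 970.7422.
s²ₚ = 970.7422 / 299 = 3.246629... → 3.2466.

3.2466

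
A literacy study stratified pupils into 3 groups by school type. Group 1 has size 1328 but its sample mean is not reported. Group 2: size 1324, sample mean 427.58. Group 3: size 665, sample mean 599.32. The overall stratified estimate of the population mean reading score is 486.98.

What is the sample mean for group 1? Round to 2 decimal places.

489.95

N = 1328 + 1324 + 665 = 3317.
Overall total = μ·N = 486.98·3317 = 1615312.66.
Subtract the known strata: 1324·427.58 + 665·599.32 = 964663.72.
Remaining total for group 1: 1615312.66 − 964663.72 = 650648.94.
Divide by its size: 650648.94 / 1328 = 489.9465... → 489.95.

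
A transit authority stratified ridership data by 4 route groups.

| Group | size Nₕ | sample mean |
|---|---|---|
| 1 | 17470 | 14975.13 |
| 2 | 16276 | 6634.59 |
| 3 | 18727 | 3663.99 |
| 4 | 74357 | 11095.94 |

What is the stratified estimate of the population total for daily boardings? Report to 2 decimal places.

1263276459.25

1: 17470·14975.13 = 261615521.1
2: 16276·6634.59 = 107984586.84
3: 18727·3663.99 = 68615540.73
4: 74357·11095.94 = 825060810.58
τ̂ = Σ Nₕx̄ₕ = 1263276459.25.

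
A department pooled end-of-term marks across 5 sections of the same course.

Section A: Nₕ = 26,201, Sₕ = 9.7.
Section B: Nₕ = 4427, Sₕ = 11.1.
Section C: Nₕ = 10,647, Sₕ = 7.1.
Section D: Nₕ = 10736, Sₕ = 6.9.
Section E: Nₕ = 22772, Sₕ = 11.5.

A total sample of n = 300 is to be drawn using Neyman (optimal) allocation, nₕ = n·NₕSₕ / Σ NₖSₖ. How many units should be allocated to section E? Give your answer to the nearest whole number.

110

Σ NₕSₕ = 26201·9.7 + 4427·11.1 + 10647·7.1 + 10736·6.9 + 22772·11.5 = 714839.5.
Share for E: 261878/714839.5 = 0.36635.
n_E = 300 × 0.36635 = 109.904... → 110.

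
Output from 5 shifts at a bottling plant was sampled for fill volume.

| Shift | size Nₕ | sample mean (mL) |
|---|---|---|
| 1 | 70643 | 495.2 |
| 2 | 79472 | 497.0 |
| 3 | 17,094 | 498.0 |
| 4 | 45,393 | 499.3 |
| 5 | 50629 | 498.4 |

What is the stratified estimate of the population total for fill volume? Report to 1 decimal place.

130891028.1

1: 70643·495.2 = 34982413.6
2: 79472·497.0 = 39497584
3: 17094·498.0 = 8512812
4: 45393·499.3 = 22664724.9
5: 50629·498.4 = 25233493.6
τ̂ = Σ Nₕx̄ₕ = 130891028.1.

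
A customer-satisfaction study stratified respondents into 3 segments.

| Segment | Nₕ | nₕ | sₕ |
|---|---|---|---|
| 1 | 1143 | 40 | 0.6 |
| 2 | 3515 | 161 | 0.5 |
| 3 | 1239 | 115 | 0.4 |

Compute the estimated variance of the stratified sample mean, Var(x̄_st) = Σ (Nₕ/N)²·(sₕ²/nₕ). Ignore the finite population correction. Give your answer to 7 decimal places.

N = 5897; Wₕ = Nₕ/N.
segment 1: (1143/5897)²·0.6²/40 = 0.0003381214
segment 2: (3515/5897)²·0.5²/161 = 0.0005516994
segment 3: (1239/5897)²·0.4²/115 = 0.0000614190
Sum = 0.0009512398 → 0.0009512.

0.0009512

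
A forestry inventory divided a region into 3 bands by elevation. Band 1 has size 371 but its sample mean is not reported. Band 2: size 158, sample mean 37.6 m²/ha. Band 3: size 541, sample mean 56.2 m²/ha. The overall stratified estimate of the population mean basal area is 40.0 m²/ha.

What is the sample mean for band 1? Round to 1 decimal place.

17.4

Σ Nₕx̄ₕ = N·μ, so 371·x̄_1 = 1070·40.0 − (158·37.6 + 541·56.2).
= 42800 − 36345 = 6455.
x̄_1 = 6455 / 371 = 17.399... → 17.4.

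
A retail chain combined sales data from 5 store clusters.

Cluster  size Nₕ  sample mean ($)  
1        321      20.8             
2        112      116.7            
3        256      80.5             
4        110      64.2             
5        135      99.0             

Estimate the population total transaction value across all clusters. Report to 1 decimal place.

60782.2

Population total = Σ Nₕ·x̄ₕ (each stratum's size times its mean).
321·20.8 + 112·116.7 + 256·80.5 + 110·64.2 + 135·99.0 = 6676.8 + 13070.4 + 20608 + 7062 + 13365 = 60782.2.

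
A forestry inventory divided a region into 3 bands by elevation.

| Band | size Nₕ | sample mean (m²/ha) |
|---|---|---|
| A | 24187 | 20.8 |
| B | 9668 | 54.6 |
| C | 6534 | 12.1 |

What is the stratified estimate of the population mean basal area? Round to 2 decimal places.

N = 24187 + 9668 + 6534 = 40389.
Overall mean = Σ (Nₕ/N)·x̄ₕ — weight by population share, not a simple average.
Σ Nₕx̄ₕ = 24187·20.8 + 9668·54.6 + 6534·12.1 = 503089.6 + 527872.8 + 79061.4 = 1110023.8.
Divide by N: 1110023.8 / 40389 = 27.4833... → 27.48.

27.48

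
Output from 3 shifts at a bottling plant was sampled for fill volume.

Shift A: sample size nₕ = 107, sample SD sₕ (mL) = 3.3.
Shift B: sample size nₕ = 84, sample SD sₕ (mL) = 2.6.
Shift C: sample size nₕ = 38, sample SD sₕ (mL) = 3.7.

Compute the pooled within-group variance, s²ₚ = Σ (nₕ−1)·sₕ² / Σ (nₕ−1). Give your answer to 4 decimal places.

9.8316

Degrees of freedom: 106 + 83 + 37 = 226.
Σ(nₕ−1)sₕ² = 106·10.89 + 83·6.76 + 37·13.69 = 2221.95.
s²ₚ = 2221.95 / 226 = 9.831637... → 9.8316.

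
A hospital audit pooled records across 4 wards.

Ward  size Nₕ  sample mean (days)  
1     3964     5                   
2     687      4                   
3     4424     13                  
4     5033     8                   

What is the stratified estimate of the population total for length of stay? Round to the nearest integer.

1: 3964·5 = 19820
2: 687·4 = 2748
3: 4424·13 = 57512
4: 5033·8 = 40264
τ̂ = Σ Nₕx̄ₕ = 120344.

120344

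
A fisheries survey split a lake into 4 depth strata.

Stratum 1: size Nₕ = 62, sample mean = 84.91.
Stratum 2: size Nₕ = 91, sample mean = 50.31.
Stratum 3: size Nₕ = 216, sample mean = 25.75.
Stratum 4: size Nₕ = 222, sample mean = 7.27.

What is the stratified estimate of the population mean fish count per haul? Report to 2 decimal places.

28.80

N = 591; weights Wₕ = Nₕ/N = (0.1049, 0.1540, 0.3655, 0.3756).
x̄_st = Σ Wₕ·x̄ₕ = 0.1049·84.91 + 0.1540·50.31 + 0.3655·25.75 + 0.3756·7.27 ≈ 28.7962...
→ 28.80.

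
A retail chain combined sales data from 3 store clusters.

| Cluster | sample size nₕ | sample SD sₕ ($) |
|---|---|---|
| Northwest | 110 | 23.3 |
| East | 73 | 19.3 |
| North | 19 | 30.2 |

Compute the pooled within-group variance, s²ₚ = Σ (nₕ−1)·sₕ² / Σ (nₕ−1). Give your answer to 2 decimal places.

Northwest: (110−1)·23.3² = 109·542.89 = 59175.01
East: (73−1)·19.3² = 72·372.49 = 26819.28
North: (19−1)·30.2² = 18·912.04 = 16416.72
Numerator = 102411.01; denominator = Σ(nₕ−1) = 199.
s²ₚ = 102411.01/199 = 514.6282... → 514.63.

514.63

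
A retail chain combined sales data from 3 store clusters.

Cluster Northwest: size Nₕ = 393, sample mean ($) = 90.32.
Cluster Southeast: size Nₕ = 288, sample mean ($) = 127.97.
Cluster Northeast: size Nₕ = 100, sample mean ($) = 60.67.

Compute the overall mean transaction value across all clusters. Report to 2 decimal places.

100.41

N = 781; weights Wₕ = Nₕ/N = (0.5032, 0.3688, 0.1280).
x̄_st = Σ Wₕ·x̄ₕ = 0.5032·90.32 + 0.3688·127.97 + 0.1280·60.67 ≈ 100.4073...
→ 100.41.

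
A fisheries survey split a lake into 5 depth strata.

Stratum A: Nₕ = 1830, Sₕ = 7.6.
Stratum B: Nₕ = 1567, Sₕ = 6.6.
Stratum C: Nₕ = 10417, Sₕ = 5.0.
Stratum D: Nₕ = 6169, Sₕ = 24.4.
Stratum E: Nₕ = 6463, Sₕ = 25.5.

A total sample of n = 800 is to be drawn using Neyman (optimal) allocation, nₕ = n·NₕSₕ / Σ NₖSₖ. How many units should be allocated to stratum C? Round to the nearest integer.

A: NₕSₕ = 1830·7.6 = 13908
B: NₕSₕ = 1567·6.6 = 10342.2
C: NₕSₕ = 10417·5.0 = 52085
D: NₕSₕ = 6169·24.4 = 150523.6
E: NₕSₕ = 6463·25.5 = 164806.5
Σ NₕSₕ = 391665.3.
n_C = 800·52085/391665.3 = 106.387... → 106.

106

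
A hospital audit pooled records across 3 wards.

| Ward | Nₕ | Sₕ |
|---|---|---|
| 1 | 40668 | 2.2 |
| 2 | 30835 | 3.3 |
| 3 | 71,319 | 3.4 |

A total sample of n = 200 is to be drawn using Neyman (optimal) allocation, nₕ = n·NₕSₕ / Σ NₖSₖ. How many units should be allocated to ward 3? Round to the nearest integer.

1: NₕSₕ = 40668·2.2 = 89469.6
2: NₕSₕ = 30835·3.3 = 101755.5
3: NₕSₕ = 71319·3.4 = 242484.6
Σ NₕSₕ = 433709.7.
n_3 = 200·242484.6/433709.7 = 111.819... → 112.

112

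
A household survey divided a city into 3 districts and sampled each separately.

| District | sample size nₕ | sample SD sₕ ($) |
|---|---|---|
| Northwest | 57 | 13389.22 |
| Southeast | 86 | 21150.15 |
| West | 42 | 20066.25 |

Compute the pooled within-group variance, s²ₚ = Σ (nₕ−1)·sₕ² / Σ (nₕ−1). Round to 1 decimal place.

Northwest: (57−1)·13389.22² = 56·179271212.2084 = 10039187883.6704
Southeast: (86−1)·21150.15² = 85·447328845.0225 = 38022951826.9125
West: (42−1)·20066.25² = 41·402654389.0625 = 16508829951.5625
Numerator = 64570969662.1454; denominator = Σ(nₕ−1) = 182.
s²ₚ = 64570969662.1454/182 = 354785547.594... → 354785547.6.

354785547.6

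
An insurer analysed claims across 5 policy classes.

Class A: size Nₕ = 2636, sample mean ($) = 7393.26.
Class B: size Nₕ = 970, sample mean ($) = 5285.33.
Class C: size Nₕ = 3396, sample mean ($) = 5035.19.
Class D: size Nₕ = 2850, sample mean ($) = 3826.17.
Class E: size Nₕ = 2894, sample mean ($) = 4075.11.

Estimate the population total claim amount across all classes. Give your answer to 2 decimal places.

A: 2636·7393.26 = 19488633.36
B: 970·5285.33 = 5126770.1
C: 3396·5035.19 = 17099505.24
D: 2850·3826.17 = 10904584.5
E: 2894·4075.11 = 11793368.34
τ̂ = Σ Nₕx̄ₕ = 64412861.54.

64412861.54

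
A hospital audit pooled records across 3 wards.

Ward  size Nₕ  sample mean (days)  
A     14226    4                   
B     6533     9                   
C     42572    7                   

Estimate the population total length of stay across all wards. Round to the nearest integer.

413705

A: 14226·4 = 56904
B: 6533·9 = 58797
C: 42572·7 = 298004
τ̂ = Σ Nₕx̄ₕ = 413705.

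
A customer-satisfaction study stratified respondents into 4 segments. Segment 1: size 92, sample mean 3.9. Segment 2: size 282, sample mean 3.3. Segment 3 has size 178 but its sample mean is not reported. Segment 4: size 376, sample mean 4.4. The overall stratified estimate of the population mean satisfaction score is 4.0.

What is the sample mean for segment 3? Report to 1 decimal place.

4.3

Σ Nₕx̄ₕ = N·μ, so 178·x̄_3 = 928·4.0 − (92·3.9 + 282·3.3 + 376·4.4).
= 3712 − 2943.8 = 768.2.
x̄_3 = 768.2 / 178 = 4.316... → 4.3.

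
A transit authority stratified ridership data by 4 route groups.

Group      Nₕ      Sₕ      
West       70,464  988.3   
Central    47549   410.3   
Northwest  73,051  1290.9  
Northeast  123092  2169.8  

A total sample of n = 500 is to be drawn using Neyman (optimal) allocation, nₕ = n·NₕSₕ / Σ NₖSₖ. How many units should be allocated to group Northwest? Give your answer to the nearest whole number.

Σ NₕSₕ = 70464·988.3 + 47549·410.3 + 73051·1290.9 + 123092·2169.8 = 450535483.4.
Share for Northwest: 94301535.9/450535483.4 = 0.20931.
n_Northwest = 500 × 0.20931 = 104.655... → 105.

105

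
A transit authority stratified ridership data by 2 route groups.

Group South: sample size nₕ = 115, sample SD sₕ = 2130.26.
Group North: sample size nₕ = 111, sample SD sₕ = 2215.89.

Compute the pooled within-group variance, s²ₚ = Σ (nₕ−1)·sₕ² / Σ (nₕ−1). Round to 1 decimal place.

Degrees of freedom: 114 + 110 = 224.
Σ(nₕ−1)sₕ² = 114·4538007.6676 + 110·4910168.4921 = 1057451408.2374.
s²ₚ = 1057451408.2374 / 224 = 4720765.215... → 4720765.2.

4720765.2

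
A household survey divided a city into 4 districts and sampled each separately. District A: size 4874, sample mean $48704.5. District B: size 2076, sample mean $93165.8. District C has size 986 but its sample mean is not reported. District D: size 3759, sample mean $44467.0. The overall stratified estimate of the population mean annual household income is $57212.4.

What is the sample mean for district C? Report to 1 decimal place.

72159.9

N = 4874 + 2076 + 986 + 3759 = 11695.
Overall total = μ·N = 57212.4·11695 = 669099018.
Subtract the known strata: 4874·48704.5 + 2076·93165.8 + 3759·44467.0 = 597949386.8.
Remaining total for district C: 669099018 − 597949386.8 = 71149631.2.
Divide by its size: 71149631.2 / 986 = 72159.869... → 72159.9.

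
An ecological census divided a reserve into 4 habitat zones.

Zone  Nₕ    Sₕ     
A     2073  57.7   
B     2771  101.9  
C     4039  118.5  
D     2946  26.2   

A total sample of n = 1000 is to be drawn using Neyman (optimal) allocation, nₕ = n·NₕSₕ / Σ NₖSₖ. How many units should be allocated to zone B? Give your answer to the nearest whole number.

295

A: NₕSₕ = 2073·57.7 = 119612.1
B: NₕSₕ = 2771·101.9 = 282364.9
C: NₕSₕ = 4039·118.5 = 478621.5
D: NₕSₕ = 2946·26.2 = 77185.2
Σ NₕSₕ = 957783.7.
n_B = 1000·282364.9/957783.7 = 294.811... → 295.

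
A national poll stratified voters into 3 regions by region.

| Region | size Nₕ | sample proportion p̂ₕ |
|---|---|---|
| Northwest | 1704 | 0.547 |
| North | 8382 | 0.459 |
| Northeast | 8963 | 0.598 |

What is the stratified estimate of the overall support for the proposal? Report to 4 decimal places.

0.5323

Wₕ = Nₕ/N with N = 19049: 0.0895, 0.4400, 0.4705.
p̂_st = 0.0895·0.547 + 0.4400·0.459 + 0.4705·0.598 ≈ 0.532275... → 0.5323.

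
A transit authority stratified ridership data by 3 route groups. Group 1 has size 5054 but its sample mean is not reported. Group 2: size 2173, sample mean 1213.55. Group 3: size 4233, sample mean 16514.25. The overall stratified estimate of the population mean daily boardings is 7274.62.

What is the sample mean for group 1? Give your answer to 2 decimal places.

2141.92

Σ Nₕx̄ₕ = N·μ, so 5054·x̄_1 = 11460·7274.62 − (2173·1213.55 + 4233·16514.25).
= 83367145.2 − 72541864.4 = 10825280.8.
x̄_1 = 10825280.8 / 5054 = 2141.9234... → 2141.92.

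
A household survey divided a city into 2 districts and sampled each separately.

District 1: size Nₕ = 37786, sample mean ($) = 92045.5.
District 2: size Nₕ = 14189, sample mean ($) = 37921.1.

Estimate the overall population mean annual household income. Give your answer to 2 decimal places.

77269.72

N = 37786 + 14189 = 51975.
Overall mean = Σ (Nₕ/N)·x̄ₕ — weight by population share, not a simple average.
Σ Nₕx̄ₕ = 37786·92045.5 + 14189·37921.1 = 3478031263 + 538062487.9 = 4016093750.9.
Divide by N: 4016093750.9 / 51975 = 77269.7210... → 77269.72.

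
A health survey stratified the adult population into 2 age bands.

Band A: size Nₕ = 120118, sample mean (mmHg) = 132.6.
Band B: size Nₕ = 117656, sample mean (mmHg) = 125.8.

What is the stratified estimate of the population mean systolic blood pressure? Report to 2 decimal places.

129.24

N = 120118 + 117656 = 237774.
Weight each subgroup mean by Nₕ/N and sum.
Σ Nₕx̄ₕ = 120118·132.6 + 117656·125.8 = 15927646.8 + 14801124.8 = 30728771.6.
Divide by N: 30728771.6 / 237774 = 129.2352... → 129.24.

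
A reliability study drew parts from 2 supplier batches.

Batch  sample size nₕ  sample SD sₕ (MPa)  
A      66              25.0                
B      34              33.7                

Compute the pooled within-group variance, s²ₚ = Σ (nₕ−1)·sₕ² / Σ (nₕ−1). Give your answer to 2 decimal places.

Degrees of freedom: 65 + 33 = 98.
Σ(nₕ−1)sₕ² = 65·625 + 33·1135.69 = 78102.77.
s²ₚ = 78102.77 / 98 = 796.9670... → 796.97.

796.97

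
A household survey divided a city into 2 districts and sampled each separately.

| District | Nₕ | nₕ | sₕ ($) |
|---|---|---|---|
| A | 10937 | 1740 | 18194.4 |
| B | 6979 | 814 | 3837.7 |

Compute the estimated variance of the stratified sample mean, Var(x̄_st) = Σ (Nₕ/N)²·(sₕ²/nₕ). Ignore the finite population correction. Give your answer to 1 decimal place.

N = 17916. Term for each stratum: Wₕ²sₕ²/nₕ.
Var(x̄_st) = 70899.0711 + 2745.5030 = 73644.5741 → 73644.6.

73644.6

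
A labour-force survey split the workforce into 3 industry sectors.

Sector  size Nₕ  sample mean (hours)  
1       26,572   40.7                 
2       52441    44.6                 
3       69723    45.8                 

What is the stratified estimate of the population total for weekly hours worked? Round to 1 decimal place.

1: 26572·40.7 = 1081480.4
2: 52441·44.6 = 2338868.6
3: 69723·45.8 = 3193313.4
τ̂ = Σ Nₕx̄ₕ = 6613662.4.

6613662.4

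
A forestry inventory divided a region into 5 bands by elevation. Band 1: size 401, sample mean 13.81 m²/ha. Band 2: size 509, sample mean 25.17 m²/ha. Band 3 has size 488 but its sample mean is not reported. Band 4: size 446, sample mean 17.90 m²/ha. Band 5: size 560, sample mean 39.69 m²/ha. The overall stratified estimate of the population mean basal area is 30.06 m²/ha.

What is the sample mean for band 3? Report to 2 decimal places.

N = 401 + 509 + 488 + 446 + 560 = 2404.
Overall total = μ·N = 30.06·2404 = 72264.24.
Subtract the known strata: 401·13.81 + 509·25.17 + 446·17.90 + 560·39.69 = 48559.14.
Remaining total for band 3: 72264.24 − 48559.14 = 23705.1.
Divide by its size: 23705.1 / 488 = 48.5760... → 48.58.

48.58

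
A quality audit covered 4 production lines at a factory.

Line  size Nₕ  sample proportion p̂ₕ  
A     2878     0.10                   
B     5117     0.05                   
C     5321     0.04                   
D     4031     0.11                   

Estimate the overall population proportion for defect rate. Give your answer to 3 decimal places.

0.069

N = 2878 + 5117 + 5321 + 4031 = 17347.
Overall proportion = Σ (Nₕ/N)·p̂ₕ.
Σ Nₕp̂ₕ = 287.8 + 255.85 + 212.84 + 443.41 = 1199.9.
1199.9 / 17347 = 0.06917... → 0.069.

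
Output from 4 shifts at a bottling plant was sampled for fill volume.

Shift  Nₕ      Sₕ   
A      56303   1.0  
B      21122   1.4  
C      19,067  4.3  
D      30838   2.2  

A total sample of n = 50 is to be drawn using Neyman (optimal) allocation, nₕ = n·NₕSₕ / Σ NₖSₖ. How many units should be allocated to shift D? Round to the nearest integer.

14

A: NₕSₕ = 56303·1.0 = 56303
B: NₕSₕ = 21122·1.4 = 29570.8
C: NₕSₕ = 19067·4.3 = 81988.1
D: NₕSₕ = 30838·2.2 = 67843.6
Σ NₕSₕ = 235705.5.
n_D = 50·67843.6/235705.5 = 14.392... → 14.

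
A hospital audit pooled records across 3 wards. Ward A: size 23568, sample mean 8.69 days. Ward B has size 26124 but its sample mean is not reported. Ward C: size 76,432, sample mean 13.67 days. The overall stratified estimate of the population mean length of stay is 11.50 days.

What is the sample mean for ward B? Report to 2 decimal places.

Σ Nₕx̄ₕ = N·μ, so 26124·x̄_B = 126124·11.50 − (23568·8.69 + 76432·13.67).
= 1450426 − 1249631.36 = 200794.64.
x̄_B = 200794.64 / 26124 = 7.6862... → 7.69.

7.69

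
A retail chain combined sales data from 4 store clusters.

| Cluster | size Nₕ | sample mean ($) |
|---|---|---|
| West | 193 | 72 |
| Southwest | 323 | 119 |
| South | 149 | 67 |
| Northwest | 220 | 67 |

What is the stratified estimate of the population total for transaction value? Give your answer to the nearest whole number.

West: 193·72 = 13896
Southwest: 323·119 = 38437
South: 149·67 = 9983
Northwest: 220·67 = 14740
τ̂ = Σ Nₕx̄ₕ = 77056.

77056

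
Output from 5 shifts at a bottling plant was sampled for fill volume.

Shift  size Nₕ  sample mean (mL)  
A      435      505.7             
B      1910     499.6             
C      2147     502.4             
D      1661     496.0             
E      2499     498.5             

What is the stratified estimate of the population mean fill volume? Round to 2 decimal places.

x̄_st = (Σ Nₕx̄ₕ) / (Σ Nₕ) = (435·505.7 + 1910·499.6 + 2147·502.4 + 1661·496.0 + 2499·498.5) / 8652
= 4322475.8 / 8652 = 499.5927... → 499.59.

499.59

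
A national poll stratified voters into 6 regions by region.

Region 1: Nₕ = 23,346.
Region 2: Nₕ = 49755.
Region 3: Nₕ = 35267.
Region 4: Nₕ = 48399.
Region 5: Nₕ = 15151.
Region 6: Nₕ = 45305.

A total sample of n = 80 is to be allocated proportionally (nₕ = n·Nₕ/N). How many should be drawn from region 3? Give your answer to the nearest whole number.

13

N = 23346 + 49755 + 35267 + 48399 + 15151 + 45305 = 217223.
n_3 = 80·35267/217223 = 12.988... → 13.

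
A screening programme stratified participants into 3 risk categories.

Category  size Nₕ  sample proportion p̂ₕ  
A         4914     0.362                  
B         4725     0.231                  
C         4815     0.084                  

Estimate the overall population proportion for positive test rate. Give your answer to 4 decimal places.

0.2266

Wₕ = Nₕ/N with N = 14454: 0.3400, 0.3269, 0.3331.
p̂_st = 0.3400·0.362 + 0.3269·0.231 + 0.3331·0.084 ≈ 0.226567... → 0.2266.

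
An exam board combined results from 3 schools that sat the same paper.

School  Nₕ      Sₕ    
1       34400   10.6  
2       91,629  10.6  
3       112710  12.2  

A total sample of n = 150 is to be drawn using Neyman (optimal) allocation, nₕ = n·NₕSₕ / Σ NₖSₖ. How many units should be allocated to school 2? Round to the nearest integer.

54

Σ NₕSₕ = 34400·10.6 + 91629·10.6 + 112710·12.2 = 2710969.4.
Share for 2: 971267.4/2710969.4 = 0.35827.
n_2 = 150 × 0.35827 = 53.741... → 54.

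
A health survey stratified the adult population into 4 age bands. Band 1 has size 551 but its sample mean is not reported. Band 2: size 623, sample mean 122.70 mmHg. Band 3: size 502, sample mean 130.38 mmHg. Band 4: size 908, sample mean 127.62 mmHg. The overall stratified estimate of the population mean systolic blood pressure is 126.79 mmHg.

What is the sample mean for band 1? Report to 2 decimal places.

Σ Nₕx̄ₕ = N·μ, so 551·x̄_1 = 2584·126.79 − (623·122.70 + 502·130.38 + 908·127.62).
= 327625.36 − 257771.82 = 69853.54.
x̄_1 = 69853.54 / 551 = 126.7759... → 126.78.

126.78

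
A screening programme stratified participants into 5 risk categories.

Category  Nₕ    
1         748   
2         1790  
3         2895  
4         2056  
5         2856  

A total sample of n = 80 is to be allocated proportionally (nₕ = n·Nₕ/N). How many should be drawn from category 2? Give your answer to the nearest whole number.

14

Share of category 2 = 1790/10345 = 0.17303.
Allocate 80 × 0.17303 = 13.842... → 14.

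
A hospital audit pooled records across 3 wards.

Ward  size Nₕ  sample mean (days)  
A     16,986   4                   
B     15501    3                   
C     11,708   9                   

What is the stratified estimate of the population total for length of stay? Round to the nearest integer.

219819

A: 16986·4 = 67944
B: 15501·3 = 46503
C: 11708·9 = 105372
τ̂ = Σ Nₕx̄ₕ = 219819.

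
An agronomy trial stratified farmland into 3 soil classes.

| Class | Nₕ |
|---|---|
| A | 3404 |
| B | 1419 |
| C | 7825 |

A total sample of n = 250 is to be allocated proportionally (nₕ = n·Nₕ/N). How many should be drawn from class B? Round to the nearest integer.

28

Share of class B = 1419/12648 = 0.11219.
Allocate 250 × 0.11219 = 28.048... → 28.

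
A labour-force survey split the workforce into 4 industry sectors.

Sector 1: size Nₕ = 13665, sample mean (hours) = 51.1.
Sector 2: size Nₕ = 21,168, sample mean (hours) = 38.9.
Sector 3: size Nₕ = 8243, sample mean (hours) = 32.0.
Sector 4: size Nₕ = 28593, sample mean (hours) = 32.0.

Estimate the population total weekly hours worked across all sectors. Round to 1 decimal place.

2700468.7

1: 13665·51.1 = 698281.5
2: 21168·38.9 = 823435.2
3: 8243·32.0 = 263776
4: 28593·32.0 = 914976
τ̂ = Σ Nₕx̄ₕ = 2700468.7.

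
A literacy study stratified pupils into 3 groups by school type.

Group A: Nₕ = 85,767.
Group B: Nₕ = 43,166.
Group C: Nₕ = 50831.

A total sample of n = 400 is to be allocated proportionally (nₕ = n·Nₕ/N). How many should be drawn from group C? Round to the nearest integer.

N = 85767 + 43166 + 50831 = 179764.
n_C = 400·50831/179764 = 113.106... → 113.

113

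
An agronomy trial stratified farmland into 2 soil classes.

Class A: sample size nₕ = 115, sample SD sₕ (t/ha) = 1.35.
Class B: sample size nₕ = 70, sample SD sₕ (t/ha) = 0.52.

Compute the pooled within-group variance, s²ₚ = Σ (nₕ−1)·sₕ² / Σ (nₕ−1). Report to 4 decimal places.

1.2373

A: (115−1)·1.35² = 114·1.8225 = 207.765
B: (70−1)·0.52² = 69·0.2704 = 18.6576
Numerator = 226.4226; denominator = Σ(nₕ−1) = 183.
s²ₚ = 226.4226/183 = 1.237282... → 1.2373.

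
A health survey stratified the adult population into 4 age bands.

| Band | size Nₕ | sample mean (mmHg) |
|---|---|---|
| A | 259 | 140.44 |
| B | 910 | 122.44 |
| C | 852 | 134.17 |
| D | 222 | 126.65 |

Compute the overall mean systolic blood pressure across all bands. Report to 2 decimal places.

129.39

N = 259 + 910 + 852 + 222 = 2243.
The stratified mean weights each stratum mean by its population share Nₕ/N.
Σ Nₕx̄ₕ = 259·140.44 + 910·122.44 + 852·134.17 + 222·126.65 = 36373.96 + 111420.4 + 114312.84 + 28116.3 = 290223.5.
Divide by N: 290223.5 / 2243 = 129.3908... → 129.39.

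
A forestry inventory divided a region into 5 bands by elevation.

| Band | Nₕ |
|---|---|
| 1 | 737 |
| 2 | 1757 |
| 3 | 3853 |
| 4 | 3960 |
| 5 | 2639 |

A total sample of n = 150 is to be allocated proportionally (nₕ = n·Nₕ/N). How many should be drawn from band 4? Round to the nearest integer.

46

Share of band 4 = 3960/12946 = 0.30589.
Allocate 150 × 0.30589 = 45.883... → 46.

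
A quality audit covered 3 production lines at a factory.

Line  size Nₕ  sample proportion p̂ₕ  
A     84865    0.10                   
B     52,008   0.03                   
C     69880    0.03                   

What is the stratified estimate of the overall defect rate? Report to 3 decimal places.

0.059

Wₕ = Nₕ/N with N = 206753: 0.4105, 0.2515, 0.3380.
p̂_st = 0.4105·0.10 + 0.2515·0.03 + 0.3380·0.03 ≈ 0.05873... → 0.059.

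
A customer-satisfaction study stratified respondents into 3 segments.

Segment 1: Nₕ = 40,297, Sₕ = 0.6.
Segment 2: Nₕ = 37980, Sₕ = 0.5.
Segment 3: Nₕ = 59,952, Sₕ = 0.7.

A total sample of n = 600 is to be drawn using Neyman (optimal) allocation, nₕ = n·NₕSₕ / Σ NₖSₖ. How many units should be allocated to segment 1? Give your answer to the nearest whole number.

170

Σ NₕSₕ = 40297·0.6 + 37980·0.5 + 59952·0.7 = 85134.6.
Share for 1: 24178.2/85134.6 = 0.28400.
n_1 = 600 × 0.28400 = 170.400... → 170.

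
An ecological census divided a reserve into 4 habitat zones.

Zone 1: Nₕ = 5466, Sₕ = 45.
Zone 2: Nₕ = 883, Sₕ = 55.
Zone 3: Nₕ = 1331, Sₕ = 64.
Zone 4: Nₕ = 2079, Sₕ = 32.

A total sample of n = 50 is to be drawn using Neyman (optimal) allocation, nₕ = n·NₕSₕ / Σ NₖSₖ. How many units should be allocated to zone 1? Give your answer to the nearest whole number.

Σ NₕSₕ = 5466·45 + 883·55 + 1331·64 + 2079·32 = 446247.
Share for 1: 245970/446247 = 0.55120.
n_1 = 50 × 0.55120 = 27.560... → 28.

28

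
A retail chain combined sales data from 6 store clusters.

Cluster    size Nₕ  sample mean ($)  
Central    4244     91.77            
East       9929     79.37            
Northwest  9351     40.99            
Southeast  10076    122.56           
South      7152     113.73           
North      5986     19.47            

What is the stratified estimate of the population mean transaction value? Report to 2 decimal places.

N = 4244 + 9929 + 9351 + 10076 + 7152 + 5986 = 46738.
The stratified mean weights each stratum mean by its population share Nₕ/N.
Σ Nₕx̄ₕ = 4244·91.77 + 9929·79.37 + 9351·40.99 + 10076·122.56 + 7152·113.73 + 5986·19.47 = 389471.88 + 788064.73 + 383297.49 + 1234914.56 + 813396.96 + 116547.42 = 3725693.04.
Divide by N: 3725693.04 / 46738 = 79.7144... → 79.71.

79.71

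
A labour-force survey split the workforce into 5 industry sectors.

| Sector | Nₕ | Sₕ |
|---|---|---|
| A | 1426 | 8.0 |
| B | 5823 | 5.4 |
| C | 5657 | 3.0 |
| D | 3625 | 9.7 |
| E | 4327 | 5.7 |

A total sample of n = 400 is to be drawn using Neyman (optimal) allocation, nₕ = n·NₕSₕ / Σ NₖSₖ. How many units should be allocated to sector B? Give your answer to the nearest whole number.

A: NₕSₕ = 1426·8.0 = 11408
B: NₕSₕ = 5823·5.4 = 31444.2
C: NₕSₕ = 5657·3.0 = 16971
D: NₕSₕ = 3625·9.7 = 35162.5
E: NₕSₕ = 4327·5.7 = 24663.9
Σ NₕSₕ = 119649.6.
n_B = 400·31444.2/119649.6 = 105.121... → 105.

105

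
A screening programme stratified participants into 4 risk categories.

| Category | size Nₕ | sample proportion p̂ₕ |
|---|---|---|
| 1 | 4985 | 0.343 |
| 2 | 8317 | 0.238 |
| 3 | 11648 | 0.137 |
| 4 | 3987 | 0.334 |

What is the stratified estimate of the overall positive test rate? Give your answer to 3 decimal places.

N = 4985 + 8317 + 11648 + 3987 = 28937.
Overall proportion = Σ (Nₕ/N)·p̂ₕ.
Σ Nₕp̂ₕ = 1709.855 + 1979.446 + 1595.776 + 1331.658 = 6616.735.
6616.735 / 28937 = 0.22866... → 0.229.

0.229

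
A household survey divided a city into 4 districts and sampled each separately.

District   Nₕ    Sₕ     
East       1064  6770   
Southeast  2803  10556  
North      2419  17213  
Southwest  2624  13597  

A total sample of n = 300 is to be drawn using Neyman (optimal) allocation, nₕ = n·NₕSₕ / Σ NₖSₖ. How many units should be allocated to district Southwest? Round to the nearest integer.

94

Σ NₕSₕ = 1064·6770 + 2803·10556 + 2419·17213 + 2624·13597 = 114108523.
Share for Southwest: 35678528/114108523 = 0.31267.
n_Southwest = 300 × 0.31267 = 93.802... → 94.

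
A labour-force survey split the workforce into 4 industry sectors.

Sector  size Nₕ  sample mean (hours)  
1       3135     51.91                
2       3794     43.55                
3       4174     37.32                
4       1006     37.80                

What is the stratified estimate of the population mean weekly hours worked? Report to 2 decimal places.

43.09

x̄_st = (Σ Nₕx̄ₕ) / (Σ Nₕ) = (3135·51.91 + 3794·43.55 + 4174·37.32 + 1006·37.80) / 12109
= 521767.03 / 12109 = 43.0892... → 43.09.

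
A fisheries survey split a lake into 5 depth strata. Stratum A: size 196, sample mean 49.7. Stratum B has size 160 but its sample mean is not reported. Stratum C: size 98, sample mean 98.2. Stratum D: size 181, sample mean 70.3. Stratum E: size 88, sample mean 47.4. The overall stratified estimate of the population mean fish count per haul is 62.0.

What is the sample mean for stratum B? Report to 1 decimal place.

Σ Nₕx̄ₕ = N·μ, so 160·x̄_B = 723·62.0 − (196·49.7 + 98·98.2 + 181·70.3 + 88·47.4).
= 44826 − 36260.3 = 8565.7.
x̄_B = 8565.7 / 160 = 53.536... → 53.5.

53.5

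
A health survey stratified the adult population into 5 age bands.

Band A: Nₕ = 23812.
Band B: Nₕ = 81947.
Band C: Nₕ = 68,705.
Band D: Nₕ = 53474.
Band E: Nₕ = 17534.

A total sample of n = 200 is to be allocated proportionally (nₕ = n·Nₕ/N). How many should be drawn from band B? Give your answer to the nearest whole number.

N = 23812 + 81947 + 68705 + 53474 + 17534 = 245472.
n_B = 200·81947/245472 = 66.767... → 67.

67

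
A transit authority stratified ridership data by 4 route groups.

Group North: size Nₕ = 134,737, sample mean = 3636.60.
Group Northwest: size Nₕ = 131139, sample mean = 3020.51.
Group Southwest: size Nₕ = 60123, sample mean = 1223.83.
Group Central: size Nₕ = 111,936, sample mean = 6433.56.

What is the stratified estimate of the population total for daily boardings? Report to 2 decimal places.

Population total = Σ Nₕ·x̄ₕ (each stratum's size times its mean).
134737·3636.60 + 131139·3020.51 + 60123·1223.83 + 111936·6433.56 = 489984574.2 + 396106660.89 + 73580331.09 + 720146972.16 = 1679818538.34.

1679818538.34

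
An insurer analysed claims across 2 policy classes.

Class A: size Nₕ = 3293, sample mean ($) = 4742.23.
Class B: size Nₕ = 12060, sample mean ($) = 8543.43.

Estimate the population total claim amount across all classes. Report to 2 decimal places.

A: 3293·4742.23 = 15616163.39
B: 12060·8543.43 = 103033765.8
τ̂ = Σ Nₕx̄ₕ = 118649929.19.

118649929.19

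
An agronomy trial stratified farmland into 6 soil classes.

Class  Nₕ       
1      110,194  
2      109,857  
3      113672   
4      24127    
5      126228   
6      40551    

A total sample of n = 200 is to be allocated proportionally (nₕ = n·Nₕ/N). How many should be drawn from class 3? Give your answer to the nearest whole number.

N = 110194 + 109857 + 113672 + 24127 + 126228 + 40551 = 524629.
n_3 = 200·113672/524629 = 43.334... → 43.

43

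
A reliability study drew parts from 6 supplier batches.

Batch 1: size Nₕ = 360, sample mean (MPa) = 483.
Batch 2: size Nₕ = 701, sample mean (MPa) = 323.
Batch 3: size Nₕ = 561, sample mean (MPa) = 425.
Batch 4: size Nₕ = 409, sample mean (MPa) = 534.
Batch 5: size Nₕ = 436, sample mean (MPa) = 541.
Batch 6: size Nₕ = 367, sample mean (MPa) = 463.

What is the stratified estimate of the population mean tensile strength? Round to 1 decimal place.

445.6

N = 360 + 701 + 561 + 409 + 436 + 367 = 2834.
Overall mean = Σ (Nₕ/N)·x̄ₕ — weight by population share, not a simple average.
Σ Nₕx̄ₕ = 360·483 + 701·323 + 561·425 + 409·534 + 436·541 + 367·463 = 173880 + 226423 + 238425 + 218406 + 235876 + 169921 = 1262931.
Divide by N: 1262931 / 2834 = 445.635... → 445.6.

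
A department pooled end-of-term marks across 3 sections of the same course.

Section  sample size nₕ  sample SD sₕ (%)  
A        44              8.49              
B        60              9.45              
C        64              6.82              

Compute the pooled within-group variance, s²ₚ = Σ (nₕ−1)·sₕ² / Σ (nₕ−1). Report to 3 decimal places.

A: (44−1)·8.49² = 43·72.0801 = 3099.4443
B: (60−1)·9.45² = 59·89.3025 = 5268.8475
C: (64−1)·6.82² = 63·46.5124 = 2930.2812
Numerator = 11298.573; denominator = Σ(nₕ−1) = 165.
s²ₚ = 11298.573/165 = 68.4762 → 68.476.

68.476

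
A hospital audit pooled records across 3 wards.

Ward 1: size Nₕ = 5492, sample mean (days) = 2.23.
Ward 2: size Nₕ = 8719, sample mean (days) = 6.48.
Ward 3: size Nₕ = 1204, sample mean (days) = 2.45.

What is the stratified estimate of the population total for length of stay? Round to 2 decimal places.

71696.08

Estimate total by summing Nₕ·x̄ₕ over strata.
5492·2.23 + 8719·6.48 + 1204·2.45 = 12247.16 + 56499.12 + 2949.8 = 71696.08.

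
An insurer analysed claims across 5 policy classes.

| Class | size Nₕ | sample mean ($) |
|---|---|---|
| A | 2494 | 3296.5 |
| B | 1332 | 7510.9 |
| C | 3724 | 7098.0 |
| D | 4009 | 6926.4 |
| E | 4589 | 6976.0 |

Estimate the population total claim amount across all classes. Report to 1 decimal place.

A: 2494·3296.5 = 8221471
B: 1332·7510.9 = 10004518.8
C: 3724·7098.0 = 26432952
D: 4009·6926.4 = 27767937.6
E: 4589·6976.0 = 32012864
τ̂ = Σ Nₕx̄ₕ = 104439743.4.

104439743.4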